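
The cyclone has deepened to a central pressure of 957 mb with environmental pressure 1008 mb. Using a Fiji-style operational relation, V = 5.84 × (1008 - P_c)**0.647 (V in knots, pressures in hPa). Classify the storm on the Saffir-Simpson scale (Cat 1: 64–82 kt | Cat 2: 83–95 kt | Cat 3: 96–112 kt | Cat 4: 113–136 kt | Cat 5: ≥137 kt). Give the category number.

1

ΔP = 1008 − 957 = 51 mb.
V ≈ 5.84 × 51^0.647 = 5.84 × 12.73 ≈ 74 kt.
74 kt falls in the Category 1 band.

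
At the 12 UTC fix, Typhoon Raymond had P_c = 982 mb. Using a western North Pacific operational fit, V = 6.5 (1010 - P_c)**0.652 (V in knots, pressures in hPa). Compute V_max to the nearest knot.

ΔP = 1010 − 982 = 28 mb.
28^0.652 ≈ 8.781.
V ≈ 6.5 × 8.781 ≈ 57.1 kt.

57 kt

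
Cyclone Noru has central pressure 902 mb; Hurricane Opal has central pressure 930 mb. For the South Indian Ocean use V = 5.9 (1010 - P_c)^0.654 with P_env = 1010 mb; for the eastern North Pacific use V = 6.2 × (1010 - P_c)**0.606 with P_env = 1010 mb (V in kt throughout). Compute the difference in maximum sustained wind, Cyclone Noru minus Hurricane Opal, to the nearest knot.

Cyclone Noru: ΔP = 108; V ≈ 5.9 × 108^0.654 ≈ 126.10 kt.
Hurricane Opal: ΔP = 80; V ≈ 6.2 × 80^0.606 ≈ 88.24 kt.
Difference ≈ 126.10 − 88.24 = 37.86 → 38 kt.

38 kt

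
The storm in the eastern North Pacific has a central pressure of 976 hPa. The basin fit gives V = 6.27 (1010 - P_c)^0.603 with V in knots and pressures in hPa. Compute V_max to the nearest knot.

ΔP = 1010 − 976 = 34 hPa.
34^0.603 ≈ 8.385.
V ≈ 6.27 × 8.385 ≈ 52.6 kt.

53 kt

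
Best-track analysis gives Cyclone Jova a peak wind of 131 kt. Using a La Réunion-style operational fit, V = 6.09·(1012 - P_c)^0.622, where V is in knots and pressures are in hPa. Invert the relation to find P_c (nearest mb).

ΔP = (V / 6.09)^(1/0.622) = (131/6.09)^1.608.
131/6.09 = 21.511; 21.511^1.608 ≈ 138.85 mb.
P_c = 1012 − 138.85 = 873.15 ≈ 873 mb.

873 mb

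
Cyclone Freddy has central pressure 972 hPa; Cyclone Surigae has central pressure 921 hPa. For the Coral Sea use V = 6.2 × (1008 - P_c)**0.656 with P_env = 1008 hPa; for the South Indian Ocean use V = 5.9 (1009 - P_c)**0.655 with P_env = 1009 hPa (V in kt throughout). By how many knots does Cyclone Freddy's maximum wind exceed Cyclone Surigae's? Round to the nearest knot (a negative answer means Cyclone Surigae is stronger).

Cyclone Freddy: ΔP = 36; V ≈ 6.2 × 36^0.656 ≈ 65.06 kt.
Cyclone Surigae: ΔP = 88; V ≈ 5.9 × 88^0.655 ≈ 110.79 kt.
Difference ≈ 65.06 − 110.79 = -45.73 → -46 kt.

-46 kt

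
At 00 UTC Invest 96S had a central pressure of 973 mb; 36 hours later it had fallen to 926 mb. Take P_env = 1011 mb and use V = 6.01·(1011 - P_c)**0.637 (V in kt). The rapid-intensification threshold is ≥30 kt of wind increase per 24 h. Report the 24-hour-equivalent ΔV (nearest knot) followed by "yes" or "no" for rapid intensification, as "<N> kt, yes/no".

27 kt, no

V₁: ΔP = 38, V ≈ 6.01 × 38^0.637 ≈ 60.98 kt.
V₂: ΔP = 85, V ≈ 6.01 × 85^0.637 ≈ 101.84 kt.
ΔV over 36 h = 40.86 kt → 24 h equivalent = 40.86 × 24/36 ≈ 27.24 kt.
27 kt < 30 kt ⇒ not rapid intensification.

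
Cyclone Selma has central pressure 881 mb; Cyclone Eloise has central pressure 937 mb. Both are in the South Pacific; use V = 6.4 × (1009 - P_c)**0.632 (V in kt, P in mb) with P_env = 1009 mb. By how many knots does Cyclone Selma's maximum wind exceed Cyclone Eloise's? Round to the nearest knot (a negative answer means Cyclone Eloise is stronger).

42 kt

Cyclone Selma: ΔP = 128; V ≈ 6.4 × 128^0.632 ≈ 137.38 kt.
Cyclone Eloise: ΔP = 72; V ≈ 6.4 × 72^0.632 ≈ 95.50 kt.
Difference ≈ 137.38 − 95.50 = 41.88 → 42 kt.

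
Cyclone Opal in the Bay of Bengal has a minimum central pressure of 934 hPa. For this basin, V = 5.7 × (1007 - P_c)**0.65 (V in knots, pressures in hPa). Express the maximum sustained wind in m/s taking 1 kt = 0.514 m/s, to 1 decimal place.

47.6 m/s

ΔP = 1007 − 934 = 73 hPa.
V ≈ 5.7 × 73^0.65 = 5.7 × 16.261 ≈ 92.690 kt.
92.690 × 0.514 ≈ 47.64 m/s → 47.6 m/s.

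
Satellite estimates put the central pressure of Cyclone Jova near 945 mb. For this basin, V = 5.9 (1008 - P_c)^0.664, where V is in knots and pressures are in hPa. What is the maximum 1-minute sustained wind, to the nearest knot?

ΔP = 1008 − 945 = 63 mb.
63^0.664 ≈ 15.659.
V ≈ 5.9 × 15.659 ≈ 92.4 kt.

92 kt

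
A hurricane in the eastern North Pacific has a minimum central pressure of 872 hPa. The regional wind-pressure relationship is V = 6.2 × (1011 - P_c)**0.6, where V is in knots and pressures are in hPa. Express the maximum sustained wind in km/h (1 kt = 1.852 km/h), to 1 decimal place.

ΔP = 1011 − 872 = 139 hPa.
V ≈ 6.2 × 139^0.6 = 6.2 × 19.311 ≈ 119.729 kt.
119.729 × 1.852 ≈ 221.74 km/h → 221.7 km/h.

221.7 km/h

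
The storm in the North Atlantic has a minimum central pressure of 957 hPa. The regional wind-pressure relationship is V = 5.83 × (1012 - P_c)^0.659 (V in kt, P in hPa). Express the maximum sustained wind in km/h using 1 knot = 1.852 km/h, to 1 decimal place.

ΔP = 1012 − 957 = 55 hPa.
V ≈ 5.83 × 55^0.659 = 5.83 × 14.025 ≈ 81.765 kt.
81.765 × 1.852 ≈ 151.43 km/h → 151.4 km/h.

151.4 km/h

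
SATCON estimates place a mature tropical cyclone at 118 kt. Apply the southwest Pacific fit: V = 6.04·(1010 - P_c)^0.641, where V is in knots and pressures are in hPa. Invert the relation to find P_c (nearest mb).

ΔP = (V / 6.04)^(1/0.641) = (118/6.04)^1.560.
118/6.04 = 19.536; 19.536^1.560 ≈ 103.23 mb.
P_c = 1010 − 103.23 = 906.77 ≈ 907 mb.

907 mb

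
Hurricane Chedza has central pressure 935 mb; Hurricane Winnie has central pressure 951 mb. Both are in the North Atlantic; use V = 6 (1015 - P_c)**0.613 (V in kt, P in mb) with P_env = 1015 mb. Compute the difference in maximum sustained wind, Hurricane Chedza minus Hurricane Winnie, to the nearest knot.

Hurricane Chedza: ΔP = 80; V ≈ 6 × 80^0.613 ≈ 88.05 kt.
Hurricane Winnie: ΔP = 64; V ≈ 6 × 64^0.613 ≈ 76.80 kt.
Difference ≈ 88.05 − 76.80 = 11.25 → 11 kt.

11 kt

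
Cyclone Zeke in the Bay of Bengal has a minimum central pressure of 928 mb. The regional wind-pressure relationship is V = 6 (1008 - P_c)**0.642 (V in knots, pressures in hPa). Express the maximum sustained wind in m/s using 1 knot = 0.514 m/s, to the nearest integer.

ΔP = 1008 − 928 = 80 mb.
V ≈ 6 × 80^0.642 = 6 × 16.664 ≈ 99.985 kt.
99.985 × 0.514 ≈ 51.39 m/s → 51 m/s.

51 m/s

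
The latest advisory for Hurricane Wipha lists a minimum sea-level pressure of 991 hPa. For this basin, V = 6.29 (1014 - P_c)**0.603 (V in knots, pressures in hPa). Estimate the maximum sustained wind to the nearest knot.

42 kt

ΔP = 1014 − 991 = 23 hPa.
23^0.603 ≈ 6.624.
V ≈ 6.29 × 6.624 ≈ 41.7 kt.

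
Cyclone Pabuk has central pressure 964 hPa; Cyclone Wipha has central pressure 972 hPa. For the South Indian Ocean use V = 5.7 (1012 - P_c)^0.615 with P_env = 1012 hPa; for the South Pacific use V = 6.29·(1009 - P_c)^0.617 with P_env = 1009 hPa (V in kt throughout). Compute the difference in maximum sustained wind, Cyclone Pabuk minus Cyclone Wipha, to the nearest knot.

3 kt

Cyclone Pabuk: ΔP = 48; V ≈ 5.7 × 48^0.615 ≈ 61.64 kt.
Cyclone Wipha: ΔP = 37; V ≈ 6.29 × 37^0.617 ≈ 58.38 kt.
Difference ≈ 61.64 − 58.38 = 3.26 → 3 kt.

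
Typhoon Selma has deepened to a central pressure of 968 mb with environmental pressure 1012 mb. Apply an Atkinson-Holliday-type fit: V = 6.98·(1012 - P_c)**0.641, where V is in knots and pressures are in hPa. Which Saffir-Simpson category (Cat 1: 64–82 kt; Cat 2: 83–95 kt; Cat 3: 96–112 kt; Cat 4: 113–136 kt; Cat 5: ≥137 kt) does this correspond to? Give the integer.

1

ΔP = 1012 − 968 = 44 mb.
V ≈ 6.98 × 44^0.641 = 6.98 × 11.31 ≈ 79 kt.
79 kt falls in the Category 1 band.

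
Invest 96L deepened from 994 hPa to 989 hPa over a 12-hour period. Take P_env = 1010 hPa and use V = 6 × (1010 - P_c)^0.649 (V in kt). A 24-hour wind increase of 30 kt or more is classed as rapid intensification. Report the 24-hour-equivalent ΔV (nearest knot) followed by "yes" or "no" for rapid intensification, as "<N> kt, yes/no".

V₁: ΔP = 16, V ≈ 6 × 16^0.649 ≈ 36.28 kt.
V₂: ΔP = 21, V ≈ 6 × 21^0.649 ≈ 43.28 kt.
ΔV over 12 h = 7.00 kt → 24 h equivalent = 7.00 × 24/12 ≈ 14.00 kt.
14 kt < 30 kt ⇒ not rapid intensification.

14 kt, no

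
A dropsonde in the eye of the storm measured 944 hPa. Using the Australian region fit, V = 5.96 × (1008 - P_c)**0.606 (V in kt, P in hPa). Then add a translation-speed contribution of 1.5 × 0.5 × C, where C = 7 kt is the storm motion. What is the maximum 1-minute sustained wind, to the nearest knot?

79 kt

ΔP = 1008 − 944 = 64 hPa.
64^0.606 ≈ 12.432.
V ≈ 5.96 × 12.432 ≈ 74.1 kt.
Translation term: 1.5 × 0.5 × 7 = 5.25 kt.
Corrected V ≈ 79.35 kt → 79 kt.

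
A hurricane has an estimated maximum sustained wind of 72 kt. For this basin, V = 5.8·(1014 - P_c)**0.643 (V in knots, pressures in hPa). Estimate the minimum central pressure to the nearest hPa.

ΔP = (V / 5.8)^(1/0.643) = (72/5.8)^1.555.
72/5.8 = 12.414; 12.414^1.555 ≈ 50.26 hPa.
P_c = 1014 − 50.26 = 963.74 ≈ 964 hPa.

964 hPa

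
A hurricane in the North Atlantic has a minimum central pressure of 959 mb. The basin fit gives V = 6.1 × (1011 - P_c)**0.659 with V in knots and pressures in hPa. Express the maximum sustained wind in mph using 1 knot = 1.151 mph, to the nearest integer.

ΔP = 1011 − 959 = 52 mb.
V ≈ 6.1 × 52^0.659 = 6.1 × 13.516 ≈ 82.447 kt.
82.447 × 1.151 ≈ 94.90 mph → 95 mph.

95 mph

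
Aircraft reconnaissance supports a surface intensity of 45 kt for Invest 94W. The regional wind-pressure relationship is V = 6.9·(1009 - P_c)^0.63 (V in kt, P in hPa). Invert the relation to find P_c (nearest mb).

ΔP = (V / 6.9)^(1/0.63) = (45/6.9)^1.587.
45/6.9 = 6.522; 6.522^1.587 ≈ 19.62 mb.
P_c = 1009 − 19.62 = 989.38 ≈ 989 mb.

989 mb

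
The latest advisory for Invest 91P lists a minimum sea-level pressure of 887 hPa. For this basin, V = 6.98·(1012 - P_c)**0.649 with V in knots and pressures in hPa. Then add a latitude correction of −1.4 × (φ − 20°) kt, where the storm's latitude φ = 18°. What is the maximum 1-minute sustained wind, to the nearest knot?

163 kt

ΔP = 1012 − 887 = 125 hPa.
125^0.649 ≈ 22.956.
V ≈ 6.98 × 22.956 ≈ 160.2 kt.
Latitude correction: −1.4 × (18 − 20) = 2.8 kt.
Corrected V ≈ 163 kt → 163 kt.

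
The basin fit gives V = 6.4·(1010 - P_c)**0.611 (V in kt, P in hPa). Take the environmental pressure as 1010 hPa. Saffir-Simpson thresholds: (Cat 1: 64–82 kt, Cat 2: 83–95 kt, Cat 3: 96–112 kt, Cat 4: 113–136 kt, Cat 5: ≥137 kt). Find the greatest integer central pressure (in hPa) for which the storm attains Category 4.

900 hPa

Category 4 begins at V = 113 kt.
Required ΔP = (113/6.4)^(1/0.611) = 17.656^1.637 ≈ 109.84 hPa.
P_c ≤ 1010 − 109.84 = 900.16, so the highest integer P_c is 900 hPa.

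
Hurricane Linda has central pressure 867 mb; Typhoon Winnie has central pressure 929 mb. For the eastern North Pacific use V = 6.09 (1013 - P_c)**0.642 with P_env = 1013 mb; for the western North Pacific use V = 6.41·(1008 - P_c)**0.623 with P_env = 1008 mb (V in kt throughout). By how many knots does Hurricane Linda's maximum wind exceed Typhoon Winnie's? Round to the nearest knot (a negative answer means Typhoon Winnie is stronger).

52 kt

Hurricane Linda: ΔP = 146; V ≈ 6.09 × 146^0.642 ≈ 149.32 kt.
Typhoon Winnie: ΔP = 79; V ≈ 6.41 × 79^0.623 ≈ 97.52 kt.
Difference ≈ 149.32 − 97.52 = 51.80 → 52 kt.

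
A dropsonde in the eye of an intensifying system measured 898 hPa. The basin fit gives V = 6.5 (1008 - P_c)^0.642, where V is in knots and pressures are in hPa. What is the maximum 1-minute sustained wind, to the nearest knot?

ΔP = 1008 − 898 = 110 hPa.
110^0.642 ≈ 20.444.
V ≈ 6.5 × 20.444 ≈ 132.9 kt.

133 kt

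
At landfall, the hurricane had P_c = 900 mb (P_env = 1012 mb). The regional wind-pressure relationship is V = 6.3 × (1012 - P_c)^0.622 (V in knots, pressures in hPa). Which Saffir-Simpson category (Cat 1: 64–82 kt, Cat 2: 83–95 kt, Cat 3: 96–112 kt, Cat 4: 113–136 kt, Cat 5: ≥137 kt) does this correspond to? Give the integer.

ΔP = 1012 − 900 = 112 mb.
V ≈ 6.3 × 112^0.622 = 6.3 × 18.82 ≈ 119 kt.
119 kt falls in the Category 4 band.

4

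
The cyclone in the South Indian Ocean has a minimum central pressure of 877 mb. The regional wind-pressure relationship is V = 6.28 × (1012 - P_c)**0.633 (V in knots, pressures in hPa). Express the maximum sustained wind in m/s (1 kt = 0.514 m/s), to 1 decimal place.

ΔP = 1012 − 877 = 135 mb.
V ≈ 6.28 × 135^0.633 = 6.28 × 22.310 ≈ 140.107 kt.
140.107 × 0.514 ≈ 72.02 m/s → 72.0 m/s.

72.0 m/s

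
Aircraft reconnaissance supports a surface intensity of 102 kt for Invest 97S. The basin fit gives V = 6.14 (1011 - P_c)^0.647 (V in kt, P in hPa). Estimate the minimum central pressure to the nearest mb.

ΔP = (V / 6.14)^(1/0.647) = (102/6.14)^1.546.
102/6.14 = 16.612; 16.612^1.546 ≈ 76.97 mb.
P_c = 1011 − 76.97 = 934.03 ≈ 934 mb.

934 mb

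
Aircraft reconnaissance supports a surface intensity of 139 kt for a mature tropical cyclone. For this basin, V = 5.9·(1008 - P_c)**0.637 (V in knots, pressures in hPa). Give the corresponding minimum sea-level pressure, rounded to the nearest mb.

865 mb

ΔP = (V / 5.9)^(1/0.637) = (139/5.9)^1.570.
139/5.9 = 23.559; 23.559^1.570 ≈ 142.59 mb.
P_c = 1008 − 142.59 = 865.41 ≈ 865 mb.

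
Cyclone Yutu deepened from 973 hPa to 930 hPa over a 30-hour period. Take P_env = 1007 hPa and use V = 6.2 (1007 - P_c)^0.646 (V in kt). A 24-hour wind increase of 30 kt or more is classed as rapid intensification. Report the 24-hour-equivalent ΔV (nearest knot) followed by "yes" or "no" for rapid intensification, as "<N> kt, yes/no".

34 kt, yes

V₁: ΔP = 34, V ≈ 6.2 × 34^0.646 ≈ 60.50 kt.
V₂: ΔP = 77, V ≈ 6.2 × 77^0.646 ≈ 102.58 kt.
ΔV over 30 h = 42.08 kt → 24 h equivalent = 42.08 × 24/30 ≈ 33.66 kt.
34 kt ≥ 30 kt ⇒ rapid intensification.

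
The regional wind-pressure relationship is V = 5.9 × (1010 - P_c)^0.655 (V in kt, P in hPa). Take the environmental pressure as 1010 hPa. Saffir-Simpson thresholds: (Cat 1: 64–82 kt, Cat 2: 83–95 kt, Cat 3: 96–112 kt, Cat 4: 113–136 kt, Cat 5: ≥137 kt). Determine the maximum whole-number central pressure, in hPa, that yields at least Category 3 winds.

939 hPa

Category 3 begins at V = 96 kt.
Required ΔP = (96/5.9)^(1/0.655) = 16.271^1.527 ≈ 70.71 hPa.
P_c ≤ 1010 − 70.71 = 939.29, so the highest integer P_c is 939 hPa.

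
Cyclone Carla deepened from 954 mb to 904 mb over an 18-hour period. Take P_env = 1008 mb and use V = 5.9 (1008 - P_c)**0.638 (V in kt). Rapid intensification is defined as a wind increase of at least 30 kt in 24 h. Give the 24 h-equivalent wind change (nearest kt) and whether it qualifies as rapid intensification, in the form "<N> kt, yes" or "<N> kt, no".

V₁: ΔP = 54, V ≈ 5.9 × 54^0.638 ≈ 75.18 kt.
V₂: ΔP = 104, V ≈ 5.9 × 104^0.638 ≈ 114.21 kt.
ΔV over 18 h = 39.03 kt → 24 h equivalent = 39.03 × 24/18 ≈ 52.04 kt.
52 kt ≥ 30 kt ⇒ rapid intensification.

52 kt, yes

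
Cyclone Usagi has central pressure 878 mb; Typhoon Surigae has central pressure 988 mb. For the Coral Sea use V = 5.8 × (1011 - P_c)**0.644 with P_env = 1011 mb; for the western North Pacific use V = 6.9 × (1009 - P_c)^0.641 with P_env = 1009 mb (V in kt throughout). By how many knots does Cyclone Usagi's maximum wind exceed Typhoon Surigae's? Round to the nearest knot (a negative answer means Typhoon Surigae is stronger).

Cyclone Usagi: ΔP = 133; V ≈ 5.8 × 133^0.644 ≈ 135.27 kt.
Typhoon Surigae: ΔP = 21; V ≈ 6.9 × 21^0.641 ≈ 48.57 kt.
Difference ≈ 135.27 − 48.57 = 86.70 → 87 kt.

87 kt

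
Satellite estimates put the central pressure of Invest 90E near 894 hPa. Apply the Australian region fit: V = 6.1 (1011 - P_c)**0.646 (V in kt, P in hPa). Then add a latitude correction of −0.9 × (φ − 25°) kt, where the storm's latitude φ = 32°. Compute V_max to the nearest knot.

ΔP = 1011 − 894 = 117 hPa.
117^0.646 ≈ 21.679.
V ≈ 6.1 × 21.679 ≈ 132.2 kt.
Latitude correction: −0.9 × (32 − 25) = -6.3 kt.
Corrected V ≈ 125.9 kt → 126 kt.

126 kt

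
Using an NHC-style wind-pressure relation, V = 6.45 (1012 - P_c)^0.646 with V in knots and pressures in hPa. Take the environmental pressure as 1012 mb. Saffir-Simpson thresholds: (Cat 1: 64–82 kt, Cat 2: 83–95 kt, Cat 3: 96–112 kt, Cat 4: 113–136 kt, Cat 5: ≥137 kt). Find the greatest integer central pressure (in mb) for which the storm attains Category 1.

Category 1 begins at V = 64 kt.
Required ΔP = (64/6.45)^(1/0.646) = 9.922^1.548 ≈ 34.89 mb.
P_c ≤ 1012 − 34.89 = 977.11, so the highest integer P_c is 977 mb.

977 mb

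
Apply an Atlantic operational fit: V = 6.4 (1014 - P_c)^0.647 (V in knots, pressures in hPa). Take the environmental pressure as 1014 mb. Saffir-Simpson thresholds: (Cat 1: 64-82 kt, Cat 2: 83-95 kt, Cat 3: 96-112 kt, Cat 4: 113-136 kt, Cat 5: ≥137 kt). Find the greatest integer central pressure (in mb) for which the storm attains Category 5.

Category 5 begins at V = 137 kt.
Required ΔP = (137/6.4)^(1/0.647) = 21.406^1.546 ≈ 113.89 mb.
P_c ≤ 1014 − 113.89 = 900.11, so the highest integer P_c is 900 mb.

900 mb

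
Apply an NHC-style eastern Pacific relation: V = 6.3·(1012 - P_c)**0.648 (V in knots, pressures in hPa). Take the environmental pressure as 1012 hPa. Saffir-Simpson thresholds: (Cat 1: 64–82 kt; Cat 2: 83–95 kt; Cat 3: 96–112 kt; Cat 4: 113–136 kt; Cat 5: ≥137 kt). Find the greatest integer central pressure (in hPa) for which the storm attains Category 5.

896 hPa

Category 5 begins at V = 137 kt.
Required ΔP = (137/6.3)^(1/0.648) = 21.746^1.543 ≈ 115.84 hPa.
P_c ≤ 1012 − 115.84 = 896.16, so the highest integer P_c is 896 hPa.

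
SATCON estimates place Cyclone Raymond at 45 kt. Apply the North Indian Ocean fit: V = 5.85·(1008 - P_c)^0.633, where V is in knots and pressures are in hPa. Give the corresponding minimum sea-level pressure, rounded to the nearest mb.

983 mb

ΔP = (V / 5.85)^(1/0.633) = (45/5.85)^1.580.
45/5.85 = 7.692; 7.692^1.580 ≈ 25.11 mb.
P_c = 1008 − 25.11 = 982.89 ≈ 983 mb.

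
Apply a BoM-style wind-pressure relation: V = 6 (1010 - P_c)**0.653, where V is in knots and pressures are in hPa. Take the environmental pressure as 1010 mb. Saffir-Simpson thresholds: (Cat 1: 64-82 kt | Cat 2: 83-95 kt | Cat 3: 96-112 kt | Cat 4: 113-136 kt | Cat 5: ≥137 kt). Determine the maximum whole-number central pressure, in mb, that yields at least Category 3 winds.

Category 3 begins at V = 96 kt.
Required ΔP = (96/6)^(1/0.653) = 16.000^1.531 ≈ 69.82 mb.
P_c ≤ 1010 − 69.82 = 940.18, so the highest integer P_c is 940 mb.

940 mb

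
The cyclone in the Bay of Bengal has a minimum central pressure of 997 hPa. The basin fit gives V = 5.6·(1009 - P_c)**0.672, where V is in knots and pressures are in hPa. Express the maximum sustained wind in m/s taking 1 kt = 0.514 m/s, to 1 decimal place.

15.3 m/s

ΔP = 1009 − 997 = 12 hPa.
V ≈ 5.6 × 12^0.672 = 5.6 × 5.311 ≈ 29.744 kt.
29.744 × 0.514 ≈ 15.29 m/s → 15.3 m/s.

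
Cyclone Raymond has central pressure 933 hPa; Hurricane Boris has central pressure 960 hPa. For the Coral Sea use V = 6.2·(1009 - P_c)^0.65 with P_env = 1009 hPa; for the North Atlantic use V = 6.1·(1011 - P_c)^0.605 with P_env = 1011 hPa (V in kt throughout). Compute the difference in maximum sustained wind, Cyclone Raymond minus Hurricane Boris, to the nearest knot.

38 kt

Cyclone Raymond: ΔP = 76; V ≈ 6.2 × 76^0.65 ≈ 103.50 kt.
Hurricane Boris: ΔP = 51; V ≈ 6.1 × 51^0.605 ≈ 65.83 kt.
Difference ≈ 103.50 − 65.83 = 37.67 → 38 kt.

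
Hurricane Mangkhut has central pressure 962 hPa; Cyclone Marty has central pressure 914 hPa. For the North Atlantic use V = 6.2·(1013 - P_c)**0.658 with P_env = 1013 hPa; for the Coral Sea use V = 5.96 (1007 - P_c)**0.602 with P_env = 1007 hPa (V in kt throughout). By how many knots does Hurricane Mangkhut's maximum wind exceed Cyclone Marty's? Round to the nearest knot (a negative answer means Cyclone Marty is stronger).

-9 kt

Hurricane Mangkhut: ΔP = 51; V ≈ 6.2 × 51^0.658 ≈ 82.41 kt.
Cyclone Marty: ΔP = 93; V ≈ 5.96 × 93^0.602 ≈ 91.26 kt.
Difference ≈ 82.41 − 91.26 = -8.85 → -9 kt.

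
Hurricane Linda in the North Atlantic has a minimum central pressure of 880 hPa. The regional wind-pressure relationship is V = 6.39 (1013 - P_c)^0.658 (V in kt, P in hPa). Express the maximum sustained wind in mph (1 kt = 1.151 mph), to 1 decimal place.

183.7 mph

ΔP = 1013 − 880 = 133 hPa.
V ≈ 6.39 × 133^0.658 = 6.39 × 24.974 ≈ 159.586 kt.
159.586 × 1.151 ≈ 183.68 mph → 183.7 mph.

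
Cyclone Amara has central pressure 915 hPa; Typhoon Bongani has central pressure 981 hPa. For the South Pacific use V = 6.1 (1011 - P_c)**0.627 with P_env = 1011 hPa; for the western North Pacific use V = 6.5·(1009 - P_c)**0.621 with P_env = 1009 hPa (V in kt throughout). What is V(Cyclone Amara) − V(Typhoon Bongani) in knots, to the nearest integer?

55 kt

Cyclone Amara: ΔP = 96; V ≈ 6.1 × 96^0.627 ≈ 106.71 kt.
Typhoon Bongani: ΔP = 28; V ≈ 6.5 × 28^0.621 ≈ 51.48 kt.
Difference ≈ 106.71 − 51.48 = 55.23 → 55 kt.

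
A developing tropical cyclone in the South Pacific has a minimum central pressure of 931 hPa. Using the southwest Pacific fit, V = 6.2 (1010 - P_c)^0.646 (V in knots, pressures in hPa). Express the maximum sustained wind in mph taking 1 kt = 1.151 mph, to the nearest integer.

120 mph

ΔP = 1010 − 931 = 79 hPa.
V ≈ 6.2 × 79^0.646 = 6.2 × 16.822 ≈ 104.294 kt.
104.294 × 1.151 ≈ 120.04 mph → 120 mph.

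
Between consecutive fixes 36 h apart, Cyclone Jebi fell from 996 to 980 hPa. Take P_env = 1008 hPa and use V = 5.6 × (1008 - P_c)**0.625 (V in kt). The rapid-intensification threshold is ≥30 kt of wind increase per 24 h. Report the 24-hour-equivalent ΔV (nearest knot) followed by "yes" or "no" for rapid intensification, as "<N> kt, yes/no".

V₁: ΔP = 12, V ≈ 5.6 × 12^0.625 ≈ 26.47 kt.
V₂: ΔP = 28, V ≈ 5.6 × 28^0.625 ≈ 44.94 kt.
ΔV over 36 h = 18.47 kt → 24 h equivalent = 18.47 × 24/36 ≈ 12.31 kt.
12 kt < 30 kt ⇒ not rapid intensification.

12 kt, no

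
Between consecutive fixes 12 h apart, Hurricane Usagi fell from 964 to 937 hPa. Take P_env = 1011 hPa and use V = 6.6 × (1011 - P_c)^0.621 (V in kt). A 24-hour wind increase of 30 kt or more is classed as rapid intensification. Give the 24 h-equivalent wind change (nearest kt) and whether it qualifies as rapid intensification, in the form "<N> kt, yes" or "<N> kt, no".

47 kt, yes

V₁: ΔP = 47, V ≈ 6.6 × 47^0.621 ≈ 72.10 kt.
V₂: ΔP = 74, V ≈ 6.6 × 74^0.621 ≈ 95.57 kt.
ΔV over 12 h = 23.47 kt → 24 h equivalent = 23.47 × 24/12 ≈ 46.94 kt.
47 kt ≥ 30 kt ⇒ rapid intensification.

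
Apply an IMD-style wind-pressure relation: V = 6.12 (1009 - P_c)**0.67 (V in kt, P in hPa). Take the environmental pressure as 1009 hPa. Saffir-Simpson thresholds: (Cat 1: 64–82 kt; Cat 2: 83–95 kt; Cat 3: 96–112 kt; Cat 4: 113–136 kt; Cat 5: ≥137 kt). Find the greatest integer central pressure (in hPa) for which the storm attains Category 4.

Category 4 begins at V = 113 kt.
Required ΔP = (113/6.12)^(1/0.67) = 18.464^1.493 ≈ 77.63 hPa.
P_c ≤ 1009 − 77.63 = 931.37, so the highest integer P_c is 931 hPa.

931 hPa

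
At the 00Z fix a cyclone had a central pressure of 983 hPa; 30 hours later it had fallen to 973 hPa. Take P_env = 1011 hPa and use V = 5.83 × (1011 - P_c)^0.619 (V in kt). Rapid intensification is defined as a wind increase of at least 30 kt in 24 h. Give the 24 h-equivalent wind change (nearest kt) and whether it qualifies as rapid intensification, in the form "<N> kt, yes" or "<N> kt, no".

V₁: ΔP = 28, V ≈ 5.83 × 28^0.619 ≈ 45.86 kt.
V₂: ΔP = 38, V ≈ 5.83 × 38^0.619 ≈ 55.41 kt.
ΔV over 30 h = 9.55 kt → 24 h equivalent = 9.55 × 24/30 ≈ 7.64 kt.
8 kt < 30 kt ⇒ not rapid intensification.

8 kt, no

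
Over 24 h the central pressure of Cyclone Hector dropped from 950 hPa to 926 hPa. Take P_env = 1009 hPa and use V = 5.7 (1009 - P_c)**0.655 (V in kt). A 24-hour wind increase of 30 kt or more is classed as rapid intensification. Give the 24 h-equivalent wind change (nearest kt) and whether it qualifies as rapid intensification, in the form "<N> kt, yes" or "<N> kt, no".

21 kt, no

V₁: ΔP = 59, V ≈ 5.7 × 59^0.655 ≈ 82.37 kt.
V₂: ΔP = 83, V ≈ 5.7 × 83^0.655 ≈ 103.01 kt.
ΔV over 24 h = 20.64 kt → 24 h equivalent = 20.64 × 24/24 ≈ 20.64 kt.
21 kt < 30 kt ⇒ not rapid intensification.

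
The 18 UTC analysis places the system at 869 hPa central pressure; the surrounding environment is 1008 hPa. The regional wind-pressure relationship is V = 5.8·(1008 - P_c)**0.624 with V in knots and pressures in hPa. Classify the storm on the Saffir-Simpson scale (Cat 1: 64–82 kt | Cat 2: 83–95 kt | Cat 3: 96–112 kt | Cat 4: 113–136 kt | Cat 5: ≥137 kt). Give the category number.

ΔP = 1008 − 869 = 139 hPa.
V ≈ 5.8 × 139^0.624 = 5.8 × 21.74 ≈ 126 kt.
126 kt falls in the Category 4 band.

4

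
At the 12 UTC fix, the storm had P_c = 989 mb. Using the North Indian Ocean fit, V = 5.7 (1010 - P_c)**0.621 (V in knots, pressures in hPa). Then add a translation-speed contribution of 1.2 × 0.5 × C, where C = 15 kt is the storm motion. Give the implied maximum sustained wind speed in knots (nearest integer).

47 kt

ΔP = 1010 − 989 = 21 mb.
21^0.621 ≈ 6.624.
V ≈ 5.7 × 6.624 ≈ 37.8 kt.
Translation term: 1.2 × 0.5 × 15 = 9 kt.
Corrected V ≈ 46.8 kt → 47 kt.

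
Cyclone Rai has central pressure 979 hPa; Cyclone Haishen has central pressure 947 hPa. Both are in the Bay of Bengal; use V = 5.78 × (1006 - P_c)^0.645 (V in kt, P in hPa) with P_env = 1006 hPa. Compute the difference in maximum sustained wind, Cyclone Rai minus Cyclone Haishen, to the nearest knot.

-32 kt

Cyclone Rai: ΔP = 27; V ≈ 5.78 × 27^0.645 ≈ 48.43 kt.
Cyclone Haishen: ΔP = 59; V ≈ 5.78 × 59^0.645 ≈ 80.19 kt.
Difference ≈ 48.43 − 80.19 = -31.76 → -32 kt.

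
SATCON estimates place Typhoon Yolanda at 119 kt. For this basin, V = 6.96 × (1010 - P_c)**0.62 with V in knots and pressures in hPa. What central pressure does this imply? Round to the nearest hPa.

913 hPa

ΔP = (V / 6.96)^(1/0.62) = (119/6.96)^1.613.
119/6.96 = 17.098; 17.098^1.613 ≈ 97.41 hPa.
P_c = 1010 − 97.41 = 912.59 ≈ 913 hPa.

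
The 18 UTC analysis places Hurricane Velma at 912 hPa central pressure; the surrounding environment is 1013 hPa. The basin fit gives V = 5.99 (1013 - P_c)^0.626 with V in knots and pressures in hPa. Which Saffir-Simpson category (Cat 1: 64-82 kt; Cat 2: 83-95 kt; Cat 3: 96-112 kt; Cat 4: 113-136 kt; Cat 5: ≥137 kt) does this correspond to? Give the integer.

3

ΔP = 1013 − 912 = 101 hPa.
V ≈ 5.99 × 101^0.626 = 5.99 × 17.98 ≈ 108 kt.
108 kt falls in the Category 3 band.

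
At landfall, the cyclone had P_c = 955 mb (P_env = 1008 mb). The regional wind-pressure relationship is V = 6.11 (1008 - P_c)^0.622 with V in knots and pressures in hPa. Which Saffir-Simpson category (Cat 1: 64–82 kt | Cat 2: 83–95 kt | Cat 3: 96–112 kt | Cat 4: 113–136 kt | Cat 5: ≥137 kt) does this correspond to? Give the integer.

ΔP = 1008 − 955 = 53 mb.
V ≈ 6.11 × 53^0.622 = 6.11 × 11.82 ≈ 72 kt.
72 kt falls in the Category 1 band.

1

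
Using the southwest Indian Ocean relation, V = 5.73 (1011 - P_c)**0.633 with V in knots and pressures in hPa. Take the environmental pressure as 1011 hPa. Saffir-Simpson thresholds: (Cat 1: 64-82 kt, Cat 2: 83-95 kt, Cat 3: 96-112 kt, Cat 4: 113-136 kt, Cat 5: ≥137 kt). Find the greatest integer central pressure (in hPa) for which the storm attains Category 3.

Category 3 begins at V = 96 kt.
Required ΔP = (96/5.73)^(1/0.633) = 16.754^1.580 ≈ 85.87 hPa.
P_c ≤ 1011 − 85.87 = 925.13, so the highest integer P_c is 925 hPa.

925 hPa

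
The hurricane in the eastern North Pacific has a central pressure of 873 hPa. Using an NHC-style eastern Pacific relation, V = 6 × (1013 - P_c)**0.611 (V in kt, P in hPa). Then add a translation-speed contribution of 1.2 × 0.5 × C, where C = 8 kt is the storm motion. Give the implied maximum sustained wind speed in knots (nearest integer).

128 kt

ΔP = 1013 − 873 = 140 hPa.
140^0.611 ≈ 20.478.
V ≈ 6 × 20.478 ≈ 122.9 kt.
Translation term: 1.2 × 0.5 × 8 = 4.8 kt.
Corrected V ≈ 127.7 kt → 128 kt.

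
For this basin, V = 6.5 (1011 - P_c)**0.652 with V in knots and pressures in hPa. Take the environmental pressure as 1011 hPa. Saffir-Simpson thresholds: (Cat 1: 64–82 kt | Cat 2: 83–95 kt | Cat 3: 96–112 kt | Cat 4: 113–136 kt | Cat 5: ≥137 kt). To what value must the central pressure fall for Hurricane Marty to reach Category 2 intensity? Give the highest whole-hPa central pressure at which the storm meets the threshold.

961 hPa

Category 2 begins at V = 83 kt.
Required ΔP = (83/6.5)^(1/0.652) = 12.769^1.534 ≈ 49.72 hPa.
P_c ≤ 1011 − 49.72 = 961.28, so the highest integer P_c is 961 hPa.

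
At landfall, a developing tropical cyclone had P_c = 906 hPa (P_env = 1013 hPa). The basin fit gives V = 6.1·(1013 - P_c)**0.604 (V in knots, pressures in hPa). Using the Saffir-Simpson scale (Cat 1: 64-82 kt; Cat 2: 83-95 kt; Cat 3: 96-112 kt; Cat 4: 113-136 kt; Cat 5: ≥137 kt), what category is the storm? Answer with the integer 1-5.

3

ΔP = 1013 − 906 = 107 hPa.
V ≈ 6.1 × 107^0.604 = 6.1 × 16.82 ≈ 103 kt.
103 kt falls in the Category 3 band.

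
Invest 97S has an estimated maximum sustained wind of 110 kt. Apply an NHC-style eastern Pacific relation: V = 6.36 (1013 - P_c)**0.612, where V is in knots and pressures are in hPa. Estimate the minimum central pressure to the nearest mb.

908 mb

ΔP = (V / 6.36)^(1/0.612) = (110/6.36)^1.634.
110/6.36 = 17.296; 17.296^1.634 ≈ 105.38 mb.
P_c = 1013 − 105.38 = 907.62 ≈ 908 mb.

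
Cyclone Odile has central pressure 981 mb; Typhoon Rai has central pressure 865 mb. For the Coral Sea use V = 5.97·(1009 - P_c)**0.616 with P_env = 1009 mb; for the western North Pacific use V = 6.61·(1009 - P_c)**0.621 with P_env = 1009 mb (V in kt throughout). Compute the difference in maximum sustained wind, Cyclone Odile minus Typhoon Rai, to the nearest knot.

-98 kt

Cyclone Odile: ΔP = 28; V ≈ 5.97 × 28^0.616 ≈ 46.50 kt.
Typhoon Rai: ΔP = 144; V ≈ 6.61 × 144^0.621 ≈ 144.73 kt.
Difference ≈ 46.50 − 144.73 = -98.23 → -98 kt.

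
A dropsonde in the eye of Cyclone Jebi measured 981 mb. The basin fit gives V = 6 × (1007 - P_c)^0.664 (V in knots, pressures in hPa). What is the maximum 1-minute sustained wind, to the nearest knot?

ΔP = 1007 − 981 = 26 mb.
26^0.664 ≈ 8.700.
V ≈ 6 × 8.700 ≈ 52.2 kt.

52 kt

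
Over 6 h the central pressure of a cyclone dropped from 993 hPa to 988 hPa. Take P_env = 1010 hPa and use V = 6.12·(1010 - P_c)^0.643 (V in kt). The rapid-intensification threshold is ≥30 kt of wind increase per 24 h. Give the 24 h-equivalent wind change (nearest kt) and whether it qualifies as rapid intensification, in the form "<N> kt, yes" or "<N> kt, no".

V₁: ΔP = 17, V ≈ 6.12 × 17^0.643 ≈ 37.84 kt.
V₂: ΔP = 22, V ≈ 6.12 × 22^0.643 ≈ 44.66 kt.
ΔV over 6 h = 6.82 kt → 24 h equivalent = 6.82 × 24/6 ≈ 27.28 kt.
27 kt < 30 kt ⇒ not rapid intensification.

27 kt, no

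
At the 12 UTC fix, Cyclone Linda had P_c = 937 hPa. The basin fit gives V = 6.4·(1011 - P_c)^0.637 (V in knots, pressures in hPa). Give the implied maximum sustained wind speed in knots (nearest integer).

99 kt

ΔP = 1011 − 937 = 74 hPa.
74^0.637 ≈ 15.513.
V ≈ 6.4 × 15.513 ≈ 99.3 kt.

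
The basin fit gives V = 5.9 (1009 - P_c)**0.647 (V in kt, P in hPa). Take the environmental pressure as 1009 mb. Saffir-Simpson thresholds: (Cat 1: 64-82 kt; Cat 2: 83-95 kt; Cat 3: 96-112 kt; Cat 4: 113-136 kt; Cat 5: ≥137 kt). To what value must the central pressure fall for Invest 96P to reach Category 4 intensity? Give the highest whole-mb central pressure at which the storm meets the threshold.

Category 4 begins at V = 113 kt.
Required ΔP = (113/5.9)^(1/0.647) = 19.153^1.546 ≈ 95.90 mb.
P_c ≤ 1009 − 95.90 = 913.10, so the highest integer P_c is 913 mb.

913 mb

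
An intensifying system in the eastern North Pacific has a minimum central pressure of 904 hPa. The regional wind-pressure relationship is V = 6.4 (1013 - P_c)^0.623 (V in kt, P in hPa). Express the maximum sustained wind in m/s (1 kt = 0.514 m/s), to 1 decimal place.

ΔP = 1013 − 904 = 109 hPa.
V ≈ 6.4 × 109^0.623 = 6.4 × 18.592 ≈ 118.986 kt.
118.986 × 0.514 ≈ 61.16 m/s → 61.2 m/s.

61.2 m/s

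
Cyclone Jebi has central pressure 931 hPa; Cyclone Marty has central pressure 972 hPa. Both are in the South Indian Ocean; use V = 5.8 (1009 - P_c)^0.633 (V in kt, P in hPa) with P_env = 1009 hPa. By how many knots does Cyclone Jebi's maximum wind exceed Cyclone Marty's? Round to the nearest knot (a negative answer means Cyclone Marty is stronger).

34 kt

Cyclone Jebi: ΔP = 78; V ≈ 5.8 × 78^0.633 ≈ 91.44 kt.
Cyclone Marty: ΔP = 37; V ≈ 5.8 × 37^0.633 ≈ 57.03 kt.
Difference ≈ 91.44 − 57.03 = 34.41 → 34 kt.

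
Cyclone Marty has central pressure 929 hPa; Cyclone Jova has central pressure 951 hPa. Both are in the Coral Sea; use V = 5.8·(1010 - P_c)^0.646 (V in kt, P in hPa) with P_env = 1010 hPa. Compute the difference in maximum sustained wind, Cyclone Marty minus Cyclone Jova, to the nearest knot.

Cyclone Marty: ΔP = 81; V ≈ 5.8 × 81^0.646 ≈ 99.15 kt.
Cyclone Jova: ΔP = 59; V ≈ 5.8 × 59^0.646 ≈ 80.80 kt.
Difference ≈ 99.15 − 80.80 = 18.35 → 18 kt.

18 kt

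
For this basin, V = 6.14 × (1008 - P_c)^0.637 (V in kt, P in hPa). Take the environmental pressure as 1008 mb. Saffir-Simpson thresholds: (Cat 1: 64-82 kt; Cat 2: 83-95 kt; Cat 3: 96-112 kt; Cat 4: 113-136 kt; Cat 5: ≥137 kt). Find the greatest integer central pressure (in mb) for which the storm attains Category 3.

Category 3 begins at V = 96 kt.
Required ΔP = (96/6.14)^(1/0.637) = 15.635^1.570 ≈ 74.92 mb.
P_c ≤ 1008 − 74.92 = 933.08, so the highest integer P_c is 933 mb.

933 mb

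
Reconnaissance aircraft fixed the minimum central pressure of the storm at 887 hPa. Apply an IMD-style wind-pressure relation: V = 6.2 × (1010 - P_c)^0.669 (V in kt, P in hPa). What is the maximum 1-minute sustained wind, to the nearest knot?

155 kt

ΔP = 1010 − 887 = 123 hPa.
123^0.669 ≈ 25.012.
V ≈ 6.2 × 25.012 ≈ 155.1 kt.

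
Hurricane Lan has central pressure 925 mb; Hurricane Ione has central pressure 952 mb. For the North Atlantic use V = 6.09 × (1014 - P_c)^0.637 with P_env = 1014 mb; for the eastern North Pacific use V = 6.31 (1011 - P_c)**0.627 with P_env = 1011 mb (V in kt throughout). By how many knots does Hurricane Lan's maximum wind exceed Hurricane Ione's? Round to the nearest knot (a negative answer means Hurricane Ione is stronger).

Hurricane Lan: ΔP = 89; V ≈ 6.09 × 89^0.637 ≈ 106.26 kt.
Hurricane Ione: ΔP = 59; V ≈ 6.31 × 59^0.627 ≈ 81.35 kt.
Difference ≈ 106.26 − 81.35 = 24.91 → 25 kt.

25 kt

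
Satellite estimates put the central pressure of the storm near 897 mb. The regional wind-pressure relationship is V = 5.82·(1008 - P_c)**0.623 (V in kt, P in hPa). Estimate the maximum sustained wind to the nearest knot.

109 kt

ΔP = 1008 − 897 = 111 mb.
111^0.623 ≈ 18.803.
V ≈ 5.82 × 18.803 ≈ 109.4 kt.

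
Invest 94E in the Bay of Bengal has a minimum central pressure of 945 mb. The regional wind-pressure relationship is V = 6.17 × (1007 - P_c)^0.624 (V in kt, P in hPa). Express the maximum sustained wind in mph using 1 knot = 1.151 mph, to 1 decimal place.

93.3 mph

ΔP = 1007 − 945 = 62 mb.
V ≈ 6.17 × 62^0.624 = 6.17 × 13.136 ≈ 81.047 kt.
81.047 × 1.151 ≈ 93.29 mph → 93.3 mph.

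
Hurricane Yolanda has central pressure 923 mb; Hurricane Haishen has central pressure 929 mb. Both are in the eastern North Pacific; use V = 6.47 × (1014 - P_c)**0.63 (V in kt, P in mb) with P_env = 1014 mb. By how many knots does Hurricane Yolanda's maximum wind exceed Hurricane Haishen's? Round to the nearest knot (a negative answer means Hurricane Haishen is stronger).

5 kt

Hurricane Yolanda: ΔP = 91; V ≈ 6.47 × 91^0.63 ≈ 110.94 kt.
Hurricane Haishen: ΔP = 85; V ≈ 6.47 × 85^0.63 ≈ 106.28 kt.
Difference ≈ 110.94 − 106.28 = 4.66 → 5 kt.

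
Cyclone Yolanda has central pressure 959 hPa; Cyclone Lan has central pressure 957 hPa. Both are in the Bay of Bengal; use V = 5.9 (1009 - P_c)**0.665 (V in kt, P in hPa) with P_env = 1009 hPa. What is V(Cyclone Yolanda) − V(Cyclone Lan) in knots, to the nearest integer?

Cyclone Yolanda: ΔP = 50; V ≈ 5.9 × 50^0.665 ≈ 79.55 kt.
Cyclone Lan: ΔP = 52; V ≈ 5.9 × 52^0.665 ≈ 81.66 kt.
Difference ≈ 79.55 − 81.66 = -2.11 → -2 kt.

-2 kt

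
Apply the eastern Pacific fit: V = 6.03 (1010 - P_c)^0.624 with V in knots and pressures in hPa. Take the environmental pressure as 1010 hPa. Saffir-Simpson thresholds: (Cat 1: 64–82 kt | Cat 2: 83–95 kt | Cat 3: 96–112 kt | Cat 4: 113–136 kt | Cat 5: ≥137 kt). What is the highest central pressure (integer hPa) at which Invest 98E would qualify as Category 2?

943 hPa

Category 2 begins at V = 83 kt.
Required ΔP = (83/6.03)^(1/0.624) = 13.765^1.603 ≈ 66.82 hPa.
P_c ≤ 1010 − 66.82 = 943.18, so the highest integer P_c is 943 hPa.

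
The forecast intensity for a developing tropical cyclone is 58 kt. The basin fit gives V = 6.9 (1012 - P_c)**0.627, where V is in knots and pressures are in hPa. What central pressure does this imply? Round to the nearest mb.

982 mb

ΔP = (V / 6.9)^(1/0.627) = (58/6.9)^1.595.
58/6.9 = 8.406; 8.406^1.595 ≈ 29.83 mb.
P_c = 1012 − 29.83 = 982.17 ≈ 982 mb.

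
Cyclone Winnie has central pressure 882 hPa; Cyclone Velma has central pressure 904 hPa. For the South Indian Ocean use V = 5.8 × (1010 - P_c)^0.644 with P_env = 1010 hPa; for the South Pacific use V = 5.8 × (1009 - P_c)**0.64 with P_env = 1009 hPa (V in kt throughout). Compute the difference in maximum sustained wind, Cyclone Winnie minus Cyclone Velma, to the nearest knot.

18 kt

Cyclone Winnie: ΔP = 128; V ≈ 5.8 × 128^0.644 ≈ 131.97 kt.
Cyclone Velma: ΔP = 105; V ≈ 5.8 × 105^0.64 ≈ 114.02 kt.
Difference ≈ 131.97 − 114.02 = 17.95 → 18 kt.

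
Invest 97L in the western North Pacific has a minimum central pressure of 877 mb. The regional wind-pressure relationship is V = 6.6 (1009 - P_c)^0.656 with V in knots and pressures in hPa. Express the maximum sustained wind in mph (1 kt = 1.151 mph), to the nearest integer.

ΔP = 1009 − 877 = 132 mb.
V ≈ 6.6 × 132^0.656 = 6.6 × 24.609 ≈ 162.420 kt.
162.420 × 1.151 ≈ 186.95 mph → 187 mph.

187 mph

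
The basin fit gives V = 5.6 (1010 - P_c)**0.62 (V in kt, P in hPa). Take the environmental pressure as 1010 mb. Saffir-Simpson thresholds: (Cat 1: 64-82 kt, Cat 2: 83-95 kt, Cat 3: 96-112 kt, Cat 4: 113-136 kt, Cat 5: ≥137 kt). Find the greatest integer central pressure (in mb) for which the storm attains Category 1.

Category 1 begins at V = 64 kt.
Required ΔP = (64/5.6)^(1/0.62) = 11.429^1.613 ≈ 50.87 mb.
P_c ≤ 1010 − 50.87 = 959.13, so the highest integer P_c is 959 mb.

959 mb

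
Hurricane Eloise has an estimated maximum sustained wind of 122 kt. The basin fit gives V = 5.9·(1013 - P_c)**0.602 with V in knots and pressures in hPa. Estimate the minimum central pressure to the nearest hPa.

ΔP = (V / 5.9)^(1/0.602) = (122/5.9)^1.661.
122/5.9 = 20.678; 20.678^1.661 ≈ 153.19 hPa.
P_c = 1013 − 153.19 = 859.81 ≈ 860 hPa.

860 hPa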